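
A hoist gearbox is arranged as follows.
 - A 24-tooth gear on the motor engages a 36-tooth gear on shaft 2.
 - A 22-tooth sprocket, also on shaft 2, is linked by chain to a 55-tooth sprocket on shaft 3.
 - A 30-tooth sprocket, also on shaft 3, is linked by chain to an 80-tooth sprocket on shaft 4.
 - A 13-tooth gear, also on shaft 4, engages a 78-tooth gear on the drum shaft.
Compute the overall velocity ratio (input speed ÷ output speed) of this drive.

60

Each stage contributes driven/driver: gear mesh 36/24 = 1.5, chain 55/22 = 2.5, chain 80/30 = 2.6667, gear mesh 78/13 = 6.
Overall: 1.5 × 2.5 × 2.6667 × 6 = 60.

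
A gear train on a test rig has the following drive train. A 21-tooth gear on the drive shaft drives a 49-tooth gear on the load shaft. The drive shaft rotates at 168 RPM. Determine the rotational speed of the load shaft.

Gear mesh: ratio = 49/21 = 2.3333, so the load shaft turns at 168 / 2.3333 = 72 RPM.

72 RPM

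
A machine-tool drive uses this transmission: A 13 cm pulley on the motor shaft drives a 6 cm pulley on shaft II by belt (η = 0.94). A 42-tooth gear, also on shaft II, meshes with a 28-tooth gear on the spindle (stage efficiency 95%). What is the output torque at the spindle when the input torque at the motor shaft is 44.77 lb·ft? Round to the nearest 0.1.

12.3 lb·ft

After the belt (6/13): 44.77 × 0.46154 × 0.94 = 19.423 lb·ft
After the gear mesh (28/42): 19.423 × 0.66667 × 0.95 = 12.301 lb·ft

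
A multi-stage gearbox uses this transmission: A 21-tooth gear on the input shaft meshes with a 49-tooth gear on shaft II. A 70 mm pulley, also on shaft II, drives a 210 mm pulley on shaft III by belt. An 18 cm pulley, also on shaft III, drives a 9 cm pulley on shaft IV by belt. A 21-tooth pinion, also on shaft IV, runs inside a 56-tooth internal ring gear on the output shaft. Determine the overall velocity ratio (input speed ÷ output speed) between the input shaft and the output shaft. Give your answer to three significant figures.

Each stage contributes driven/driver: gear mesh 49/21 = 2.3333, belt 210/70 = 3, belt 9/18 = 0.5, internal gear 56/21 = 2.6667.
Overall: 2.3333 × 3 × 0.5 × 2.6667 = 9.3333.

9.33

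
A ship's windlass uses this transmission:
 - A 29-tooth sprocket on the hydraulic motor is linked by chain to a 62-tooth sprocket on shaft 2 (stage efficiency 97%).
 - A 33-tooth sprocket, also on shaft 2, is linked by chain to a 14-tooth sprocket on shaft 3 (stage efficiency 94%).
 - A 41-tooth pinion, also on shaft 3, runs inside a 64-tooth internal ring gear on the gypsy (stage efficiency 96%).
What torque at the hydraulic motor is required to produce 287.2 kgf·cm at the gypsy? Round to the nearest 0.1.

231.7 kgf·cm

Overall ratio R = 2.1379 × 0.42424 × 1.561 = 1.4158; overall efficiency η = 0.97 × 0.94 × 0.96 = 0.8753.
Input torque = output torque / (R × η) = 287.2 / (1.4158 × 0.8753) = 231.74 kgf·cm.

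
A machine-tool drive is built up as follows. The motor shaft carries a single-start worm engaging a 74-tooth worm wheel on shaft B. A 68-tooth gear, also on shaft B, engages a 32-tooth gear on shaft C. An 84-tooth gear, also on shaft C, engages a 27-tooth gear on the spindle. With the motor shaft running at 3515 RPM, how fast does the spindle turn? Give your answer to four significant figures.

314.0 RPM

the motor shaft → shaft B (worm, 74/1): 3515 ÷ 74 = 47.5 RPM
shaft B → shaft C (gear mesh, 32/68): 47.5 ÷ 0.47059 = 100.94 RPM
shaft C → the spindle (gear mesh, 27/84): 100.94 ÷ 0.32143 = 314.03 RPM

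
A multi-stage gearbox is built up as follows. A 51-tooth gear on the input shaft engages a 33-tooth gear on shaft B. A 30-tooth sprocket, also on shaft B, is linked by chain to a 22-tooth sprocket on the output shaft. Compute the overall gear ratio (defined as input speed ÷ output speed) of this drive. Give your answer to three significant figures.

Each stage contributes driven/driver: gear mesh 33/51 = 0.64706, chain 22/30 = 0.73333.
Overall: 0.64706 × 0.73333 = 0.47451.

0.475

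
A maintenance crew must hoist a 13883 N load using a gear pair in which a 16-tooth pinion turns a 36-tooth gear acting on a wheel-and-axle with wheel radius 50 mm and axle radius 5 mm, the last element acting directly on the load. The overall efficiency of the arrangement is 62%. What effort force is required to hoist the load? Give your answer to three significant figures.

Gear pair MA = 36/16 = 2.25.
Wheel-and-axle MA = R/r = 50/5 = 10.
Combined ideal MA = 2.25 × 10 = 22.5.
Actual MA = 22.5 × 0.62 = 13.95.
Effort = load / actual MA = 13883 / 13.95 = 995.2 N.

995 N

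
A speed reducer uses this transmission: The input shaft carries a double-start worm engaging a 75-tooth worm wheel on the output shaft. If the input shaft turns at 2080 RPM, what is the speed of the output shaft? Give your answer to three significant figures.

worm 75/2 = 37.5 → 2080/37.5 = 55.467 RPM

55.5 RPM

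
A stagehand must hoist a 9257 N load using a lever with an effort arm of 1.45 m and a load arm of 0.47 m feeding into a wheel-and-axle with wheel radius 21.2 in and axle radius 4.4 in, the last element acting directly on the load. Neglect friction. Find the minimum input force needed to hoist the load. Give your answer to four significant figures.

622.8 N

Lever MA = effort arm / load arm = 1.45/0.47 = 3.0851.
Wheel-and-axle MA = R/r = 21.2/4.4 = 4.8182.
Combined ideal MA = 3.0851 × 4.8182 = 14.865.
Effort = load / MA = 9257 / 14.865 = 622.75 N.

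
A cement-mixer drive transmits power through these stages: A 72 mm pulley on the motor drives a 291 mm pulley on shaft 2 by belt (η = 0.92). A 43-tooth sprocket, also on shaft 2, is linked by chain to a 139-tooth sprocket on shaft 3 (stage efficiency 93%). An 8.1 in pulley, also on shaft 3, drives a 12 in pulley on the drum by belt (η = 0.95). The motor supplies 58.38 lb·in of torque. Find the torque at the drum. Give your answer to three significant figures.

After the belt (291/72): 58.38 × 4.0417 × 0.92 = 217.08 lb·in
After the chain (139/43): 217.08 × 3.2326 × 0.93 = 652.59 lb·in
After the belt (12/8.1): 652.59 × 1.4815 × 0.95 = 918.46 lb·in

918 lb·in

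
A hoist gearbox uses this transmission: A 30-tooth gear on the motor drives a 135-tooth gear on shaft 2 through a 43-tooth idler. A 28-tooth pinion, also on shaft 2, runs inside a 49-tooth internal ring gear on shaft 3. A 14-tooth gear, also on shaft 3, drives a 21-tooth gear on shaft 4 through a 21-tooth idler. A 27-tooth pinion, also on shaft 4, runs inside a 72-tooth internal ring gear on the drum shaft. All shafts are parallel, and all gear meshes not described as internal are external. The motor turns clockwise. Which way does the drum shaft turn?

the motor → shaft 2: driver → idler → driven is 2 external meshes, 2 reversals → CW.
shaft 2 → shaft 3: internal mesh, same direction → CW.
shaft 3 → shaft 4: driver → idler → driven is 2 external meshes, 2 reversals → CW.
shaft 4 → the drum shaft: internal mesh, same direction → CW.
4 reversals in total — an even number — so the drum shaft turns the same way as the motor.

clockwise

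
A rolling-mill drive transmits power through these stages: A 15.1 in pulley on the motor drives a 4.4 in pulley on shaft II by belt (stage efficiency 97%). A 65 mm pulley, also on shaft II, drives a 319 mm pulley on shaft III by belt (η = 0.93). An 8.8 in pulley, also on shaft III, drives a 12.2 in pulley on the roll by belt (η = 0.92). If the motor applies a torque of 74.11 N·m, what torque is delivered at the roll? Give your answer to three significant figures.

122 N·m

Belt: ratio = 4.4/15.1 = 0.29139; torque at shaft II = 74.11 × 0.29139 × 0.97 = 20.947 N·m.
Belt: ratio = 319/65 = 4.9077; torque at shaft III = 20.947 × 4.9077 × 0.93 = 95.606 N·m.
Belt: ratio = 12.2/8.8 = 1.3864; torque at the roll = 95.606 × 1.3864 × 0.92 = 121.94 N·m.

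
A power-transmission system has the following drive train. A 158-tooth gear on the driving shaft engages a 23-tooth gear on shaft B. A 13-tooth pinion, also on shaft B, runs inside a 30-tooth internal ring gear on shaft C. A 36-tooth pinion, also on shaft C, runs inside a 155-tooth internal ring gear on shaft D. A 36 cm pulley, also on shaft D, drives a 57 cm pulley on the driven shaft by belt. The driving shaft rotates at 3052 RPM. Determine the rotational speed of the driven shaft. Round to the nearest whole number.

1333 RPM

gear mesh 23/158 = 0.14557 → 3052/0.14557 = 20966 RPM
internal gear 30/13 = 2.3077 → 20966/2.3077 = 9085.2 RPM
internal gear 155/36 = 4.3056 → 9085.2/4.3056 = 2110.1 RPM
belt 57/36 = 1.5833 → 2110.1/1.5833 = 1332.7 RPM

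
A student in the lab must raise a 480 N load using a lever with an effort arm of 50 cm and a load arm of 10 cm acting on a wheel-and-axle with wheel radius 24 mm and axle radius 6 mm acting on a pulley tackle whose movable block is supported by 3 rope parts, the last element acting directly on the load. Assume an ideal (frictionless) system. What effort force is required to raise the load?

8 N

Lever MA = effort arm / load arm = 50/10 = 5.
Wheel-and-axle MA = R/r = 24/6 = 4.
Block-and-tackle MA = number of supporting rope parts = 3.
Combined ideal MA = 5 × 4 × 3 = 60.
Effort = load / MA = 480 / 60 = 8 N.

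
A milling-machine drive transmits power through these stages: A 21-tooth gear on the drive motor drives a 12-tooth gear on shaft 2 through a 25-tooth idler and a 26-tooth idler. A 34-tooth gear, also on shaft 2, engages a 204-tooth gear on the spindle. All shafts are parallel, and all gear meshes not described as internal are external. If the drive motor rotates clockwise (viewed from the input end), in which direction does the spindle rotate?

clockwise

the drive motor → shaft 2: driver → idler → idler → driven is 3 external meshes, 3 reversals → CCW.
shaft 2 → the spindle: external mesh, 1 reversal → CW.
4 reversals in total — an even number — so the spindle turns the same way as the drive motor.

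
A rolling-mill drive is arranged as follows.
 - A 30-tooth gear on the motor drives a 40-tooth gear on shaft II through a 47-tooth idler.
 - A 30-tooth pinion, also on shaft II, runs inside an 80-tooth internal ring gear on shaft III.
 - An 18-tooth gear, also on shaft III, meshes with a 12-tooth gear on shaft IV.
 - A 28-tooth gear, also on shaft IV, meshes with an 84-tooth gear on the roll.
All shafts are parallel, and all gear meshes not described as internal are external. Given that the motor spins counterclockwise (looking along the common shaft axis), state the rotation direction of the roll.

counterclockwise

the motor → shaft II: driver → idler → driven is 2 external meshes, 2 reversals → CCW.
shaft II → shaft III: internal mesh, same direction → CCW.
shaft III → shaft IV: external mesh, 1 reversal → CW.
shaft IV → the roll: external mesh, 1 reversal → CCW.
4 reversals in total — an even number — so the roll turns the same way as the motor.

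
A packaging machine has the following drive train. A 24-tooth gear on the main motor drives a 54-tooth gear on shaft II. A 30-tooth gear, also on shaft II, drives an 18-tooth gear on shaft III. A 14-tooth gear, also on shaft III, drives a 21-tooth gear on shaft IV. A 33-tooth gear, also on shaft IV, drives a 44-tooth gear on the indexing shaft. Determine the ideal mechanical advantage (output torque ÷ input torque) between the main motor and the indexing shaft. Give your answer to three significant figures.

2.70

Each stage contributes driven/driver: gear mesh 54/24 = 2.25, gear mesh 18/30 = 0.6, gear mesh 21/14 = 1.5, gear mesh 44/33 = 1.3333.
Overall: 2.25 × 0.6 × 1.5 × 1.3333 = 2.7.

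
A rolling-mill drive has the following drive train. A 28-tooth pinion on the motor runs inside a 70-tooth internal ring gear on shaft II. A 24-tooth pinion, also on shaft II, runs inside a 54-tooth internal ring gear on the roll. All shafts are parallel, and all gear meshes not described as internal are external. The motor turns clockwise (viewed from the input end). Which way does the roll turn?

clockwise

the motor → shaft II: internal mesh, same direction → CW.
shaft II → the roll: internal mesh, same direction → CW.
0 reversals in total — an even number — so the roll turns the same way as the motor.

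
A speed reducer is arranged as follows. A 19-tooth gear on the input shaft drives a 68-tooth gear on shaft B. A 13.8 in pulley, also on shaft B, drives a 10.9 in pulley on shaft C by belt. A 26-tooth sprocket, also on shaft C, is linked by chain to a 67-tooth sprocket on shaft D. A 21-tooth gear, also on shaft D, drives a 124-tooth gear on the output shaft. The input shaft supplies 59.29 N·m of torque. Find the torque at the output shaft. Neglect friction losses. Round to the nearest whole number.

Gear mesh: ratio = 68/19 = 3.5789; torque at shaft B = 59.29 × 3.5789 = 212.2 N·m.
Belt: ratio = 10.9/13.8 = 0.78986; torque at shaft C = 212.2 × 0.78986 = 167.6 N·m.
Chain: ratio = 67/26 = 2.5769; torque at shaft D = 167.6 × 2.5769 = 431.9 N·m.
Gear mesh: ratio = 124/21 = 5.9048; torque at the output shaft = 431.9 × 5.9048 = 2550.3 N·m.

2550 N·m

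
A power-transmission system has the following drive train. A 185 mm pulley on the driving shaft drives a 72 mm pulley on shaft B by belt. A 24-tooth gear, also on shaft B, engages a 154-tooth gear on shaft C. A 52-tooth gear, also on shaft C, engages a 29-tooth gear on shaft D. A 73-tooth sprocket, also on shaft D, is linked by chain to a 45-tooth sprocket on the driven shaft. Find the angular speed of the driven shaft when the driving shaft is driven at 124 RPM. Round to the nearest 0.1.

144.4 RPM

the driving shaft → shaft B (belt, 72/185): 124 ÷ 0.38919 = 318.61 RPM
shaft B → shaft C (gear mesh, 154/24): 318.61 ÷ 6.4167 = 49.654 RPM
shaft C → shaft D (gear mesh, 29/52): 49.654 ÷ 0.55769 = 89.034 RPM
shaft D → the driven shaft (chain, 45/73): 89.034 ÷ 0.61644 = 144.43 RPM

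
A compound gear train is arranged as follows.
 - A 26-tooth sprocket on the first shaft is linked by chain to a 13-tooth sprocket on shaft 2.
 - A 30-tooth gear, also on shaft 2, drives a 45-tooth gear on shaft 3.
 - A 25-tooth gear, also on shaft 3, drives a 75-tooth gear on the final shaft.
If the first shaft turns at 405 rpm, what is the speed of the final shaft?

180 rpm

Chain: ratio = 13/26 = 0.5, so shaft 2 turns at 405 / 0.5 = 810 rpm.
Gear mesh: ratio = 45/30 = 1.5, so shaft 3 turns at 810 / 1.5 = 540 rpm.
Gear mesh: ratio = 75/25 = 3, so the final shaft turns at 540 / 3 = 180 rpm.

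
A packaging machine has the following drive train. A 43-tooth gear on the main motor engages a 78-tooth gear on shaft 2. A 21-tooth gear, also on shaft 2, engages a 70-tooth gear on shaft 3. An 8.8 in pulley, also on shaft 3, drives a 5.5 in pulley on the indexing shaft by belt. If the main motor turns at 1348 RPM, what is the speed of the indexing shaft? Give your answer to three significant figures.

357 RPM

Gear mesh: ratio = 78/43 = 1.814, so shaft 2 turns at 1348 / 1.814 = 743.13 RPM.
Gear mesh: ratio = 70/21 = 3.3333, so shaft 3 turns at 743.13 / 3.3333 = 222.94 RPM.
Belt: ratio = 5.5/8.8 = 0.625, so the indexing shaft turns at 222.94 / 0.625 = 356.7 RPM.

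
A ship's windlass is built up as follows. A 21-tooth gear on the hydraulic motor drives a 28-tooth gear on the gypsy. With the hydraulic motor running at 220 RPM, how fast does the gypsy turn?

165 RPM

the hydraulic motor → the gypsy (gear mesh, 28/21): 220 ÷ 1.3333 = 165 RPM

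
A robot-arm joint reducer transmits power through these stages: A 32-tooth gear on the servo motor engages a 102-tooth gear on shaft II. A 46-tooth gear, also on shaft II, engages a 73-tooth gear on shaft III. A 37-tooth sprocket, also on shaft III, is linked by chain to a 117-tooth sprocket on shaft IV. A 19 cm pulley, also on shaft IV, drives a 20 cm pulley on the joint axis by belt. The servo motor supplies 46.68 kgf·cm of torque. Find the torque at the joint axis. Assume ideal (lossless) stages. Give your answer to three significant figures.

Gear mesh: ratio = 102/32 = 3.1875; torque at shaft II = 46.68 × 3.1875 = 148.79 kgf·cm.
Gear mesh: ratio = 73/46 = 1.587; torque at shaft III = 148.79 × 1.587 = 236.13 kgf·cm.
Chain: ratio = 117/37 = 3.1622; torque at shaft IV = 236.13 × 3.1622 = 746.67 kgf·cm.
Belt: ratio = 20/19 = 1.0526; torque at the joint axis = 746.67 × 1.0526 = 785.97 kgf·cm.

786 kgf·cm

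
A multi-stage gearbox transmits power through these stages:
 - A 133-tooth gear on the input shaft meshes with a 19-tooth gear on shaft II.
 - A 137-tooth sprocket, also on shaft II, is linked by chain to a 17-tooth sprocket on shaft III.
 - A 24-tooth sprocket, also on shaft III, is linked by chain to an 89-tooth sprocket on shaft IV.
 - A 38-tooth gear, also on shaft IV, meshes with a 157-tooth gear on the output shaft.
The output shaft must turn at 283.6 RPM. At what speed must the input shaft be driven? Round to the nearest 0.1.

77.0 RPM

Overall ratio R = 0.14286 × 0.12409 × 3.7083 × 4.1316 = 0.2716.
Required input speed = output speed × R = 283.6 × 0.2716 = 77.025 RPM.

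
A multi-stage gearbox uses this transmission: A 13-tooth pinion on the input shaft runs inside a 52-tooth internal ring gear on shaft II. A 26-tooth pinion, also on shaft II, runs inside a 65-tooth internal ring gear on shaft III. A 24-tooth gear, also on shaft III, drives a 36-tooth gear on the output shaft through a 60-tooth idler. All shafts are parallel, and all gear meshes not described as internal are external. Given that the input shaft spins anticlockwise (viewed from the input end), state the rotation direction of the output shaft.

the input shaft → shaft II: internal mesh, same direction → CCW.
shaft II → shaft III: internal mesh, same direction → CCW.
shaft III → the output shaft: driver → idler → driven is 2 external meshes, 2 reversals → CCW.
2 reversals in total — an even number — so the output shaft turns the same way as the input shaft.

anticlockwise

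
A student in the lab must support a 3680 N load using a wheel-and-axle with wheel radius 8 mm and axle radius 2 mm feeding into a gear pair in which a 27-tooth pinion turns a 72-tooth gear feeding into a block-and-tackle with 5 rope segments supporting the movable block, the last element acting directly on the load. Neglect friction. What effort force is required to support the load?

Wheel-and-axle MA = R/r = 8/2 = 4.
Gear pair MA = 72/27 = 2.6667.
Block-and-tackle MA = number of supporting rope parts = 5.
Combined ideal MA = 4 × 2.6667 × 5 = 53.333.
Effort = load / MA = 3680 / 53.333 = 69 N.

69 N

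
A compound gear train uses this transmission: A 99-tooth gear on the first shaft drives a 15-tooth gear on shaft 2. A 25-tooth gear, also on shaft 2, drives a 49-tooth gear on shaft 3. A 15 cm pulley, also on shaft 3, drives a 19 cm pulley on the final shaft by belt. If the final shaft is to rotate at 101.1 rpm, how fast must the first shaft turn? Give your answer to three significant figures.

Overall ratio R = 0.15152 × 1.96 × 1.2667 = 0.37616.
Required input speed = output speed × R = 101.1 × 0.37616 = 38.03 rpm.

38.0 rpm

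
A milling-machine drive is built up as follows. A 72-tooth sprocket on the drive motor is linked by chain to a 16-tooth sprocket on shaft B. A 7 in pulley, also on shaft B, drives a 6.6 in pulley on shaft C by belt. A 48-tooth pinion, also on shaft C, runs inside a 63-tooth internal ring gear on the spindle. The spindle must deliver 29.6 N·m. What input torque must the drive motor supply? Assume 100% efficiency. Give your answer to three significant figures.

108 N·m

Overall ratio R = 0.22222 × 0.94286 × 1.3125 = 0.275.
Input torque = output torque / R = 29.6 / 0.275 = 107.64 N·m.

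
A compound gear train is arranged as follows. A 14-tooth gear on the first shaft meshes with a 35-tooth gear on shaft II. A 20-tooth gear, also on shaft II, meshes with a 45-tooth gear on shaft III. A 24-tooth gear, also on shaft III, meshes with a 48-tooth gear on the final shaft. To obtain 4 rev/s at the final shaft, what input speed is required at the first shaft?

Overall ratio R = 2.5 × 2.25 × 2 = 11.25.
Required input speed = output speed × R = 4 × 11.25 = 45 rev/s.

45 rev/s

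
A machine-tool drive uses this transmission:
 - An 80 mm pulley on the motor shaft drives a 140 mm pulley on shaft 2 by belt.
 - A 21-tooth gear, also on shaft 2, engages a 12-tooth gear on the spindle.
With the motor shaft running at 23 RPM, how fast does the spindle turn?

23 RPM

the motor shaft → shaft 2 (belt, 140/80): 23 ÷ 1.75 = 13.143 RPM
shaft 2 → the spindle (gear mesh, 12/21): 13.143 ÷ 0.57143 = 23 RPM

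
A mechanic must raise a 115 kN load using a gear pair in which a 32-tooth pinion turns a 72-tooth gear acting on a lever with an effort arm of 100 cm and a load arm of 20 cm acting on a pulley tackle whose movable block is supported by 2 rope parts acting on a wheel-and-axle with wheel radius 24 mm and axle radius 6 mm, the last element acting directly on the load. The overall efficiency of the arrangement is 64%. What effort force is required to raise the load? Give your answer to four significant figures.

Gear pair MA = 72/32 = 2.25.
Lever MA = effort arm / load arm = 100/20 = 5.
Block-and-tackle MA = number of supporting rope parts = 2.
Wheel-and-axle MA = R/r = 24/6 = 4.
Combined ideal MA = 2.25 × 5 × 2 × 4 = 90.
Actual MA = 90 × 0.64 = 57.6.
Effort = load / actual MA = 115 / 57.6 = 1.9965 kN.

1.997 kN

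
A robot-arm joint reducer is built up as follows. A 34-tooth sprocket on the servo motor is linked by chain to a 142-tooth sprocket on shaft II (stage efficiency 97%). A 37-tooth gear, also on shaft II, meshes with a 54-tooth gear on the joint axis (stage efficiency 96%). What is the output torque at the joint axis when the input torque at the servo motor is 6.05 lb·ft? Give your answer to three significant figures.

34.3 lb·ft

After the chain (142/34): 6.05 × 4.1765 × 0.97 = 24.51 lb·ft
After the gear mesh (54/37): 24.51 × 1.4595 × 0.96 = 34.34 lb·ft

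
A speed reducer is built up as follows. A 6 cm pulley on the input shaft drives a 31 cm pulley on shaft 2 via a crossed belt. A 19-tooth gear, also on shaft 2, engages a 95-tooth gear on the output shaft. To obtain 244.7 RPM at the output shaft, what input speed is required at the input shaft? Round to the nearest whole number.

Overall ratio R = 5.1667 × 5 = 25.833.
Required input speed = output speed × R = 244.7 × 25.833 = 6321.4 RPM.

6321 RPM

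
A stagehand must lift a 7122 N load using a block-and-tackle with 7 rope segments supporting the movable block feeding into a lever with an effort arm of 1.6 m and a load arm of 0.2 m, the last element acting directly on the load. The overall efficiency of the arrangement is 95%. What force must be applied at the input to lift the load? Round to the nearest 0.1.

Block-and-tackle MA = number of supporting rope parts = 7.
Lever MA = effort arm / load arm = 1.6/0.2 = 8.
Combined ideal MA = 7 × 8 = 56.
Actual MA = 56 × 0.95 = 53.2.
Effort = load / actual MA = 7122 / 53.2 = 133.87 N.

133.9 N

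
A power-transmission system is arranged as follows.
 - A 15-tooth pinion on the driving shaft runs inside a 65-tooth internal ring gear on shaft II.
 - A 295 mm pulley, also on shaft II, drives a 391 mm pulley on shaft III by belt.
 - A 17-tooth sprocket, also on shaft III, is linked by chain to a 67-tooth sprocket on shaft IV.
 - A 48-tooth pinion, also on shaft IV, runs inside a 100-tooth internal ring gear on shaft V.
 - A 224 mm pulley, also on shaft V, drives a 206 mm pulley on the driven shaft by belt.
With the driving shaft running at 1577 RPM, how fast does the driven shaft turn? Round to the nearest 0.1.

36.4 RPM

the driving shaft → shaft II (internal gear, 65/15): 1577 ÷ 4.3333 = 363.92 RPM
shaft II → shaft III (belt, 391/295): 363.92 ÷ 1.3254 = 274.57 RPM
shaft III → shaft IV (chain, 67/17): 274.57 ÷ 3.9412 = 69.667 RPM
shaft IV → shaft V (internal gear, 100/48): 69.667 ÷ 2.0833 = 33.44 RPM
shaft V → the driven shaft (belt, 206/224): 33.44 ÷ 0.91964 = 36.362 RPM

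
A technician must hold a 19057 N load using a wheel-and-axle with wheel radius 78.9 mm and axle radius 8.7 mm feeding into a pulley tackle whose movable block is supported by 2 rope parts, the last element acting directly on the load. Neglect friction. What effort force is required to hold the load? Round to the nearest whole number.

1051 N

Wheel-and-axle MA = R/r = 78.9/8.7 = 9.069.
Block-and-tackle MA = number of supporting rope parts = 2.
Combined ideal MA = 9.069 × 2 = 18.138.
Effort = load / MA = 19057 / 18.138 = 1050.7 N.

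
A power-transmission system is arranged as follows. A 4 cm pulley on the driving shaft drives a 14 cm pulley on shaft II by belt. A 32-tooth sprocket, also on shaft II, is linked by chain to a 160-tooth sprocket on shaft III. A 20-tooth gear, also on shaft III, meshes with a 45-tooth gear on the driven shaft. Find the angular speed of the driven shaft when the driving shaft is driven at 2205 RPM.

belt 14/4 = 3.5 → 2205/3.5 = 630 RPM
chain 160/32 = 5 → 630/5 = 126 RPM
gear mesh 45/20 = 2.25 → 126/2.25 = 56 RPM

56 RPM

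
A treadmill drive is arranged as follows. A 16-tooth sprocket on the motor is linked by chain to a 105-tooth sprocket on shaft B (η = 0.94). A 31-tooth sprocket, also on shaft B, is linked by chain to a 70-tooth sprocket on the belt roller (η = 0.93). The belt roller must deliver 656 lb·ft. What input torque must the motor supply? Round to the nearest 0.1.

50.6 lb·ft

Overall ratio R = 6.5625 × 2.2581 = 14.819; overall efficiency η = 0.94 × 0.93 = 0.8742.
Input torque = output torque / (R × η) = 656 / (14.819 × 0.8742) = 50.639 lb·ft.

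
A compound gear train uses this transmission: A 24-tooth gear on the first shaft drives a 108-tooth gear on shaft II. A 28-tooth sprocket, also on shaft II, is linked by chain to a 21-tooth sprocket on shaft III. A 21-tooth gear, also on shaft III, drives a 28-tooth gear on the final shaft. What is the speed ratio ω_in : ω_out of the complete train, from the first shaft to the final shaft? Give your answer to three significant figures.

Each stage contributes driven/driver: gear mesh 108/24 = 4.5, chain 21/28 = 0.75, gear mesh 28/21 = 1.3333.
Overall: 4.5 × 0.75 × 1.3333 = 4.5.

4.50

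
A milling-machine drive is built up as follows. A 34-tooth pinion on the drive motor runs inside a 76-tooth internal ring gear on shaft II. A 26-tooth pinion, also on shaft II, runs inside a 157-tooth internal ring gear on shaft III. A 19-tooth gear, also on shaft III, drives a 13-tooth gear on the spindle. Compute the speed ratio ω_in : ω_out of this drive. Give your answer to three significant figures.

Each stage contributes driven/driver: internal gear 76/34 = 2.2353, internal gear 157/26 = 6.0385, gear mesh 13/19 = 0.68421.
Overall: 2.2353 × 6.0385 × 0.68421 = 9.2353.

9.24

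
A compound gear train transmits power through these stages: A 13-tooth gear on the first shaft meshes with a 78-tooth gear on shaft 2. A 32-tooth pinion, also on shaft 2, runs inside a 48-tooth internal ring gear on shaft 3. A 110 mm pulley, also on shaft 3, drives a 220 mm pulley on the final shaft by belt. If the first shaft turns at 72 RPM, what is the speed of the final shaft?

4 RPM

gear mesh 78/13 = 6 → 72/6 = 12 RPM
internal gear 48/32 = 1.5 → 12/1.5 = 8 RPM
belt 220/110 = 2 → 8/2 = 4 RPM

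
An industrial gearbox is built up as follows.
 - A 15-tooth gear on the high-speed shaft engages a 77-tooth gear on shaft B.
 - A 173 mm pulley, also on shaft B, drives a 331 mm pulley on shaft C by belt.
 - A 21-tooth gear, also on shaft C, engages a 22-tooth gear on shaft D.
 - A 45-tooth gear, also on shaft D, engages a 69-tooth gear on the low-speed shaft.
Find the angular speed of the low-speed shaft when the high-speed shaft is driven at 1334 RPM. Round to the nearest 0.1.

the high-speed shaft → shaft B (gear mesh, 77/15): 1334 ÷ 5.1333 = 259.87 RPM
shaft B → shaft C (belt, 331/173): 259.87 ÷ 1.9133 = 135.82 RPM
shaft C → shaft D (gear mesh, 22/21): 135.82 ÷ 1.0476 = 129.65 RPM
shaft D → the low-speed shaft (gear mesh, 69/45): 129.65 ÷ 1.5333 = 84.554 RPM

84.6 RPM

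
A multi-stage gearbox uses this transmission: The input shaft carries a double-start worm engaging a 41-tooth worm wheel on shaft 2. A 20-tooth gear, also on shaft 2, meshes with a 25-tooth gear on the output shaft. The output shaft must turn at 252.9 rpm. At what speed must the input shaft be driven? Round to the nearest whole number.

Overall ratio R = 20.5 × 1.25 = 25.625.
Required input speed = output speed × R = 252.9 × 25.625 = 6480.6 rpm.

6481 rpm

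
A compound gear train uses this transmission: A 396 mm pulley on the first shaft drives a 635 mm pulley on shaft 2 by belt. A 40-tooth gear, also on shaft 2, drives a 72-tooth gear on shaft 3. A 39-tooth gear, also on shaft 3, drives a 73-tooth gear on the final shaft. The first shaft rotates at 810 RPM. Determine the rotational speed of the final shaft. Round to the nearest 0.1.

belt 635/396 = 1.6035 → 810/1.6035 = 505.13 RPM
gear mesh 72/40 = 1.8 → 505.13/1.8 = 280.63 RPM
gear mesh 73/39 = 1.8718 → 280.63/1.8718 = 149.93 RPM

149.9 RPM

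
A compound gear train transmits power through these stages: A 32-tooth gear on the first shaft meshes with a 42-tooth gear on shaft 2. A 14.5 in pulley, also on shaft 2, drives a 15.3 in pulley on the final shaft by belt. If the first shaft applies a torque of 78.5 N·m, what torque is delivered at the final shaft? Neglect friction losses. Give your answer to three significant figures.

Gear mesh: ratio = 42/32 = 1.3125; torque at shaft 2 = 78.5 × 1.3125 = 103.03 N·m.
Belt: ratio = 15.3/14.5 = 1.0552; torque at the final shaft = 103.03 × 1.0552 = 108.72 N·m.

109 N·m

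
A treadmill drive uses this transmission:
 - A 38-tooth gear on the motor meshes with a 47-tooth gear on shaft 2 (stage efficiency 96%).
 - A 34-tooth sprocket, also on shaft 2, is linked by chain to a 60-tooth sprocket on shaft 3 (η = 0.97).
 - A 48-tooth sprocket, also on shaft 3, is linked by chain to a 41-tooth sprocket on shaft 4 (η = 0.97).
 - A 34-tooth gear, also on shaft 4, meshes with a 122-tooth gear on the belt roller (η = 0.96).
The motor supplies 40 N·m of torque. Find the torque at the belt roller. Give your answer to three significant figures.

232 N·m

After the gear mesh (47/38): 40 × 1.2368 × 0.96 = 47.495 N·m
After the chain (60/34): 47.495 × 1.7647 × 0.97 = 81.3 N·m
After the chain (41/48): 81.3 × 0.85417 × 0.97 = 67.36 N·m
After the gear mesh (122/34): 67.36 × 3.5882 × 0.96 = 232.04 N·m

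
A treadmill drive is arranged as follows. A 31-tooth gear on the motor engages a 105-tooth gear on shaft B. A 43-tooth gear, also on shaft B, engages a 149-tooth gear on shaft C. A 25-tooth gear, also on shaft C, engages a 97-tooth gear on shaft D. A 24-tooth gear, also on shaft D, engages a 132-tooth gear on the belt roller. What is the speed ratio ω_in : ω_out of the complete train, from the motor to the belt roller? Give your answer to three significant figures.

250

Each stage contributes driven/driver: gear mesh 105/31 = 3.3871, gear mesh 149/43 = 3.4651, gear mesh 97/25 = 3.88, gear mesh 132/24 = 5.5.
Overall: 3.3871 × 3.4651 × 3.88 × 5.5 = 250.46.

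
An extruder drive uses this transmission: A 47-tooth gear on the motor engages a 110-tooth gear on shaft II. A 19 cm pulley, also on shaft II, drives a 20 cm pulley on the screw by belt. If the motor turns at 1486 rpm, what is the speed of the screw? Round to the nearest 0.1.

gear mesh 110/47 = 2.3404 → 1486/2.3404 = 634.93 rpm
belt 20/19 = 1.0526 → 634.93/1.0526 = 603.18 rpm

603.2 rpm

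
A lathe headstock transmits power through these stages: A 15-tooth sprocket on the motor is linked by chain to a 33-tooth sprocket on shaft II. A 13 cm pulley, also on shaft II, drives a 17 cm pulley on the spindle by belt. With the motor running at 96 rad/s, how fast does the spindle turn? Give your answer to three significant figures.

the motor → shaft II (chain, 33/15): 96 ÷ 2.2 = 43.636 rad/s
shaft II → the spindle (belt, 17/13): 43.636 ÷ 1.3077 = 33.369 rad/s

33.4 rad/s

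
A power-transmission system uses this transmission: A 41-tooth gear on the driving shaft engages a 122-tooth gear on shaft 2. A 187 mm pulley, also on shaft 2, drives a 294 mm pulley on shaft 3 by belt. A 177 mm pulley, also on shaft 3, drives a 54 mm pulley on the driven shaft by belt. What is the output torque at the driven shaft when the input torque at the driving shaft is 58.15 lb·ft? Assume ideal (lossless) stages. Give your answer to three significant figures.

83.0 lb·ft

After the gear mesh (122/41): 58.15 × 2.9756 = 173.03 lb·ft
After the belt (294/187): 173.03 × 1.5722 = 272.04 lb·ft
After the belt (54/177): 272.04 × 0.30508 = 82.995 lb·ft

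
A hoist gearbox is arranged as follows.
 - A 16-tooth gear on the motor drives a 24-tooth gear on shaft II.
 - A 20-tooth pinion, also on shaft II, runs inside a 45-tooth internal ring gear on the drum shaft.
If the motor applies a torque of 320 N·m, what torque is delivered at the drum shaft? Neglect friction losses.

After the gear mesh (24/16): 320 × 1.5 = 480 N·m
After the internal gear (45/20): 480 × 2.25 = 1080 N·m

1080 N·m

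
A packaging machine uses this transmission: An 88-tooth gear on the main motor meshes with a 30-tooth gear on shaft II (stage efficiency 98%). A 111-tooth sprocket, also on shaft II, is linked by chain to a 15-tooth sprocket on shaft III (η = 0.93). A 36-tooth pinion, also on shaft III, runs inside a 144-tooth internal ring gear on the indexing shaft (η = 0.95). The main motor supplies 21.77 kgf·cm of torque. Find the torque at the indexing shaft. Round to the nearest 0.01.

3.47 kgf·cm

gear mesh 30/88 = 0.34091 → τ = 21.77·0.34091·0.98 = 7.2732 kgf·cm
chain 15/111 = 0.13514 → τ = 7.2732·0.13514·0.93 = 0.91406 kgf·cm
internal gear 144/36 = 4 → τ = 0.91406·4·0.95 = 3.4734 kgf·cm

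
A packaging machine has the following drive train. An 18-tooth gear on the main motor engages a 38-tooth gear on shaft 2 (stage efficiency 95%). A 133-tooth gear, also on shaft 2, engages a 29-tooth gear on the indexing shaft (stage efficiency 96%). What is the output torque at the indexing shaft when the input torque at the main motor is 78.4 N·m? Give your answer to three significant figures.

gear mesh 38/18 = 2.1111 → τ = 78.4·2.1111·0.95 = 157.24 N·m
gear mesh 29/133 = 0.21805 → τ = 157.24·0.21805·0.96 = 32.913 N·m

32.9 N·m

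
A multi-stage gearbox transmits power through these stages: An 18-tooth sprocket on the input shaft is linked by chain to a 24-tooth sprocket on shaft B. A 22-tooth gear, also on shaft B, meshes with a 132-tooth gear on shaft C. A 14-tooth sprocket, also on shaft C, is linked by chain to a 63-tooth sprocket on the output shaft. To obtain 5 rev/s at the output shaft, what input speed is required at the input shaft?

180 rev/s

Overall ratio R = 1.3333 × 6 × 4.5 = 36.
Required input speed = output speed × R = 5 × 36 = 180 rev/s.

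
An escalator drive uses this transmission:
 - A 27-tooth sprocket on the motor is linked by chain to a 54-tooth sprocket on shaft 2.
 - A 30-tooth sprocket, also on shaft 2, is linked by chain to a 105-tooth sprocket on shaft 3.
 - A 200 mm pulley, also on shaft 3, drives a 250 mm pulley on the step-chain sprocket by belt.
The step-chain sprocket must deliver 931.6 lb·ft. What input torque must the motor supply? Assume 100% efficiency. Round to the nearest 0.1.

Overall ratio R = 2 × 3.5 × 1.25 = 8.75.
Input torque = output torque / R = 931.6 / 8.75 = 106.47 lb·ft.

106.5 lb·ft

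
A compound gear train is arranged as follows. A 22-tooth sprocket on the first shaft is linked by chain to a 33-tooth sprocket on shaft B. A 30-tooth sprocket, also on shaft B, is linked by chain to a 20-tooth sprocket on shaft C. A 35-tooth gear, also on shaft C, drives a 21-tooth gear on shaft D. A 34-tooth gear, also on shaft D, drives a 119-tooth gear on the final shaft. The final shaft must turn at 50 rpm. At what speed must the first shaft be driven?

Overall ratio R = 1.5 × 0.66667 × 0.6 × 3.5 = 2.1.
Required input speed = output speed × R = 50 × 2.1 = 105 rpm.

105 rpm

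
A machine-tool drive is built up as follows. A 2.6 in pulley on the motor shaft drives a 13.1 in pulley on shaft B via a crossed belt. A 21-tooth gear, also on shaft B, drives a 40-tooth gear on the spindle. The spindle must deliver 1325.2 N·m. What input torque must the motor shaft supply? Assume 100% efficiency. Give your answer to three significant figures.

Overall ratio R = 5.0385 × 1.9048 = 9.5971.
Input torque = output torque / R = 1325.2 / 9.5971 = 138.08 N·m.

138 N·m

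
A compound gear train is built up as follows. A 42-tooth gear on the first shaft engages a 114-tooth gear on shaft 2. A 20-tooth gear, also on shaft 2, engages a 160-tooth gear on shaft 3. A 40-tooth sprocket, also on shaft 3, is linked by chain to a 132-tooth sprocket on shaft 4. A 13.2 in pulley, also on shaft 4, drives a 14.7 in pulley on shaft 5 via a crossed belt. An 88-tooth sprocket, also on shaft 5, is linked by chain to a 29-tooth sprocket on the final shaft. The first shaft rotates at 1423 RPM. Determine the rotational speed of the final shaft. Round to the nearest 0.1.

gear mesh 114/42 = 2.7143 → 1423/2.7143 = 524.26 RPM
gear mesh 160/20 = 8 → 524.26/8 = 65.533 RPM
chain 132/40 = 3.3 → 65.533/3.3 = 19.858 RPM
belt 14.7/13.2 = 1.1136 → 19.858/1.1136 = 17.832 RPM
chain 29/88 = 0.32955 → 17.832/0.32955 = 54.111 RPM

54.1 RPM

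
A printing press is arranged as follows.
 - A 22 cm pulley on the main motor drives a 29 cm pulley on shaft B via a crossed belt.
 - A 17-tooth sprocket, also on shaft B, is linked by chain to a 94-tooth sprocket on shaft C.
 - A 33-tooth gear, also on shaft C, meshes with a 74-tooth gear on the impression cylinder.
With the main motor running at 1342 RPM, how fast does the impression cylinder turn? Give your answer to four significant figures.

Belt: ratio = 29/22 = 1.3182, so shaft B turns at 1342 / 1.3182 = 1018.1 RPM.
Chain: ratio = 94/17 = 5.5294, so shaft C turns at 1018.1 / 5.5294 = 184.12 RPM.
Gear mesh: ratio = 74/33 = 2.2424, so the impression cylinder turns at 184.12 / 2.2424 = 82.107 RPM.

82.11 RPM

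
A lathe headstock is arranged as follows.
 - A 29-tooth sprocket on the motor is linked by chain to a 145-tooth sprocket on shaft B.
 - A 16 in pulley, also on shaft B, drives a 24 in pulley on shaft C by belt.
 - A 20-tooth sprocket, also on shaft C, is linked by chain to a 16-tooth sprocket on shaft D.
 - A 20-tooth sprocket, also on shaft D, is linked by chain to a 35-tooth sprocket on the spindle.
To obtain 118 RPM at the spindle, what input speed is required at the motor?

1239 RPM

Overall ratio R = 5 × 1.5 × 0.8 × 1.75 = 10.5.
Required input speed = output speed × R = 118 × 10.5 = 1239 RPM.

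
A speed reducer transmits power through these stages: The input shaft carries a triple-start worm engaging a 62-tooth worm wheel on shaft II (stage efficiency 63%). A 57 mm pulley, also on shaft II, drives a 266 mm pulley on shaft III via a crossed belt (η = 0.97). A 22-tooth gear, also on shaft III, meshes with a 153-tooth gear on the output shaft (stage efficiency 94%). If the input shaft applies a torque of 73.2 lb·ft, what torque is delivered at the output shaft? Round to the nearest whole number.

28203 lb·ft

After the worm (62/3): 73.2 × 20.667 × 0.63 = 953.06 lb·ft
After the belt (266/57): 953.06 × 4.6667 × 0.97 = 4314.2 lb·ft
After the gear mesh (153/22): 4314.2 × 6.9545 × 0.94 = 28203 lb·ft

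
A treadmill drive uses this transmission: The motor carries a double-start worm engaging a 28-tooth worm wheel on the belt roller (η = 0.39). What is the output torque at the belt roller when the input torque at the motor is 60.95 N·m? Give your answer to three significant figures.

After the worm (28/2): 60.95 × 14 × 0.39 = 332.79 N·m

333 N·m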